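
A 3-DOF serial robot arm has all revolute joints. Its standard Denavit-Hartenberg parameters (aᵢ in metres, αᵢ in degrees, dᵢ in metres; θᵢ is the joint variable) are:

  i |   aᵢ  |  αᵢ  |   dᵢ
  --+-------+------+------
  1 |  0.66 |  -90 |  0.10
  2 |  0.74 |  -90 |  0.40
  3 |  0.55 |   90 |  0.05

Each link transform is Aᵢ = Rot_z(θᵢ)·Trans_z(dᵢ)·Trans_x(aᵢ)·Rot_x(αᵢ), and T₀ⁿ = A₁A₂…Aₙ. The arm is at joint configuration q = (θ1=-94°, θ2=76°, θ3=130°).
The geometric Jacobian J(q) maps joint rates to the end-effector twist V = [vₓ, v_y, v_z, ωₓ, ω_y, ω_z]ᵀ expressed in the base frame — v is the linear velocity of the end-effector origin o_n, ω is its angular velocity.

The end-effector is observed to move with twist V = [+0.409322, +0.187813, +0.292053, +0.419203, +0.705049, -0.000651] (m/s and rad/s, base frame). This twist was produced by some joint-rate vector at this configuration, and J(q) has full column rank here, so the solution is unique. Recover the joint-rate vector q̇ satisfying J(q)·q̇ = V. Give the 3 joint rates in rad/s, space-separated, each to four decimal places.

o_n = [-0.0704, -0.7018, -0.2871]
J₁: ẑ×o_n = [0.7018, -0.0704, 0.0000], ω = ẑ
J2: z=[0.9976, -0.0698, 0.0000] o=[-0.0460, -0.6584, 0.1000] → [0.0270, 0.3861, -0.0450, 0.9976, -0.0698, 0.0000]
J3: z=[0.0677, 0.9679, -0.2419] o=[0.3405, -0.8649, -0.6180] → [0.3598, 0.0770, 0.4088, 0.0677, 0.9679, -0.2419]
q̇ = J⁺·V = [0.1820, 0.3690, 0.7550]

0.1820 0.3690 0.7550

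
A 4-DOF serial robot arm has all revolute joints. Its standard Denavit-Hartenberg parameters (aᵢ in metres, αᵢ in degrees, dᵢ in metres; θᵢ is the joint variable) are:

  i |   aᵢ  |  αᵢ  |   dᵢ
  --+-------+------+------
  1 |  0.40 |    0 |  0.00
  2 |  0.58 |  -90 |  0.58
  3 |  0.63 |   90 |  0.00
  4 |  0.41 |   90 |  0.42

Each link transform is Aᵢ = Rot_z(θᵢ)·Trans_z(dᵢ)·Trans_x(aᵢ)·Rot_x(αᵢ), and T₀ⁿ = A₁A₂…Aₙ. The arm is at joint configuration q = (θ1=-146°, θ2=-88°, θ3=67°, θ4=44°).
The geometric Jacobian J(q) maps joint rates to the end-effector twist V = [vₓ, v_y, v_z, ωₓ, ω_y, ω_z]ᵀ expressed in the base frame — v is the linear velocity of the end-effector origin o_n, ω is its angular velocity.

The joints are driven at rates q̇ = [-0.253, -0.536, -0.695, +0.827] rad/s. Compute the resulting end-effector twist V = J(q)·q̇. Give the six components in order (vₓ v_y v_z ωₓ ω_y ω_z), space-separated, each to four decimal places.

o_n = [-1.3426, 0.6833, -0.1073]
J₁: ẑ×o_n = [-0.6833, -1.3426, 0.0000], ω = ẑ
J2: z=[0.0000, 0.0000, 1.0000] o=[-0.3316, -0.2237, 0.0000] → [-0.9070, -1.0110, 0.0000, 0.0000, 0.0000, 1.0000]
J3: z=[-0.8090, -0.5878, 0.0000] o=[-0.6725, 0.2456, 0.5800] → [0.4040, -0.5560, -0.7480, -0.8090, -0.5878, 0.0000]
J4: z=[-0.5411, 0.7447, 0.3907] o=[-0.8172, 0.4447, 0.0001] → [-0.1732, -0.2634, 0.2622, -0.5411, 0.7447, 0.3907]
V = J·q̇ = [0.2350, 1.0502, 0.7367, 0.1148, 1.0244, -0.4659]

0.2350 1.0502 0.7367 0.1148 1.0244 -0.4659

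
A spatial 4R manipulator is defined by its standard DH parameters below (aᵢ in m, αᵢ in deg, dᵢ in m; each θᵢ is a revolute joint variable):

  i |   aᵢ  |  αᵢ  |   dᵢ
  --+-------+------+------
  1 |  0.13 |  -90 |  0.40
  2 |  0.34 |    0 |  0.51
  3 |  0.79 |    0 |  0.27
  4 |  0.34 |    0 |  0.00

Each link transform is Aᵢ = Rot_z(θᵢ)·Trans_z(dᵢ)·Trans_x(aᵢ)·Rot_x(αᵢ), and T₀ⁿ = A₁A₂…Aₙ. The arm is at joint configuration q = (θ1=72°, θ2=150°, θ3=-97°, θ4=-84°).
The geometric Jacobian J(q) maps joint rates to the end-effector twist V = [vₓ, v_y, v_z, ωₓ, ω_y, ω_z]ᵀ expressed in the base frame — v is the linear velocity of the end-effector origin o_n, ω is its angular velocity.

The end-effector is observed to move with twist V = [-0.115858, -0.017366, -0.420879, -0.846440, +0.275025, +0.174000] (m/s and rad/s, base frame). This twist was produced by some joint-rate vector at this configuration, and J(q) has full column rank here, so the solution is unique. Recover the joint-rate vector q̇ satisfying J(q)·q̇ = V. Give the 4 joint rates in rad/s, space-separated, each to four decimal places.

o_n = [-0.5557, 0.8140, -0.2258]
J₁: ẑ×o_n = [-0.8140, -0.5557, 0.0000], ω = ẑ
J2: z=[-0.9511, 0.3090, 0.0000] o=[0.0402, 0.1236, 0.4000] → [-0.1934, -0.5952, -0.4724, -0.9511, 0.3090, 0.0000]
J3: z=[-0.9511, 0.3090, 0.0000] o=[-0.5359, 0.0012, 0.2300] → [-0.1409, -0.4335, -0.7669, -0.9511, 0.3090, 0.0000]
J4: z=[-0.9511, 0.3090, 0.0000] o=[-0.6457, 0.5368, -0.4009] → [0.0541, 0.1665, -0.2914, -0.9511, 0.3090, 0.0000]
q̇ = J⁺·V = [0.1740, -0.2530, 0.4360, 0.7070]

0.1740 -0.2530 0.4360 0.7070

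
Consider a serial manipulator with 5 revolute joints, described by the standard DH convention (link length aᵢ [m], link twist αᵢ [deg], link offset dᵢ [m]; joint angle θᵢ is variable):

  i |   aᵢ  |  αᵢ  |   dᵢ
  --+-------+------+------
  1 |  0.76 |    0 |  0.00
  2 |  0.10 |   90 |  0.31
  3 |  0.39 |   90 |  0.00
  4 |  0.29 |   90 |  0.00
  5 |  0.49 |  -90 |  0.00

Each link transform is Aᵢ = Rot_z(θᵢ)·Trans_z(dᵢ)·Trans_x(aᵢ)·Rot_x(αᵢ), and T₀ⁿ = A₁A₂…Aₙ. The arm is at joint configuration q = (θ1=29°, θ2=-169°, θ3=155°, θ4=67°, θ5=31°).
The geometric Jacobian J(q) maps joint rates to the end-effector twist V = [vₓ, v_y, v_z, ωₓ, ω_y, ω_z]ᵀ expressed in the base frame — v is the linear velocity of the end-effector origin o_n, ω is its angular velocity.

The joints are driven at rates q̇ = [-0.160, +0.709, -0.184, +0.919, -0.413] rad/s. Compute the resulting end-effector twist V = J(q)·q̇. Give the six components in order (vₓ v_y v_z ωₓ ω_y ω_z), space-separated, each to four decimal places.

-0.9866 -0.2402 -0.3022 -0.5469 -0.4885 1.2212

o_n = [0.5497, 1.1251, 0.8208]
J₁: ẑ×o_n = [-1.1251, 0.5497, 0.0000], ω = ẑ
J2: z=[0.0000, 0.0000, 1.0000] o=[0.6647, 0.3685, 0.0000] → [-0.7566, -0.1150, 0.0000, 0.0000, 0.0000, 1.0000]
J3: z=[-0.6428, 0.7660, 0.0000] o=[0.5881, 0.3042, 0.3100] → [0.3913, 0.3283, -0.4982, -0.6428, 0.7660, 0.0000]
J4: z=[-0.3237, -0.2717, 0.9063] o=[0.8589, 0.5314, 0.4748] → [-0.6321, -0.1682, -0.2762, -0.3237, -0.2717, 0.9063]
J5: z=[0.8902, 0.2369, 0.3890] o=[0.7660, 0.8019, 0.5227] → [-0.0551, -0.3495, 0.3390, 0.8902, 0.2369, 0.3890]
V = J·q̇ = [-0.9866, -0.2402, -0.3022, -0.5469, -0.4885, 1.2212]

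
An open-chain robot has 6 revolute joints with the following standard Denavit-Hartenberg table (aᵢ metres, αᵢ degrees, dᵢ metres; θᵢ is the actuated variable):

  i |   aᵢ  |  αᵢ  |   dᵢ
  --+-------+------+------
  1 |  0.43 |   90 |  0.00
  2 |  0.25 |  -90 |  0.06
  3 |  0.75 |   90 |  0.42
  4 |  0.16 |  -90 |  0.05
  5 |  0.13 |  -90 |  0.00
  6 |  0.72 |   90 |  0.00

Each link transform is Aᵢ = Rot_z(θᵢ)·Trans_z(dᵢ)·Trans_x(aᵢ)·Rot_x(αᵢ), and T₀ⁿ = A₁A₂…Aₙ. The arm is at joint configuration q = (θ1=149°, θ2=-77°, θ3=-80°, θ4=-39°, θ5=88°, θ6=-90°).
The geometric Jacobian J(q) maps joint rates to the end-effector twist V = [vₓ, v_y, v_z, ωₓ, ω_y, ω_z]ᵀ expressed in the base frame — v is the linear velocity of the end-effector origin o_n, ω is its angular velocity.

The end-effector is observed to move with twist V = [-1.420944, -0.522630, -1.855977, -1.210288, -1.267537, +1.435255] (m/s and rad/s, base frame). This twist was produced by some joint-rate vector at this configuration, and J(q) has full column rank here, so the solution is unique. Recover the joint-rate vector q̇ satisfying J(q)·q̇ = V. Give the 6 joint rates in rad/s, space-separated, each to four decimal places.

0.4890 -0.8960 0.4130 0.7110 -0.4600 0.8460

o_n = [-0.5093, 1.8890, -0.3484]
J₁: ẑ×o_n = [-1.8890, -0.5093, 0.0000], ω = ẑ
J2: z=[0.5150, 0.8572, 0.0000] o=[-0.3686, 0.2215, 0.0000] → [-0.2987, 0.1795, 0.9795, 0.5150, 0.8572, 0.0000]
J3: z=[-0.8352, 0.5018, 0.2250] o=[-0.3859, 0.3019, -0.2436] → [-0.4096, -0.1153, -1.2636, -0.8352, 0.5018, 0.2250]
J4: z=[0.2793, 0.0347, 0.9596] o=[-0.3814, 1.1608, -0.2760] → [-0.7013, -0.1025, 0.2078, 0.2793, 0.0347, 0.9596]
J5: z=[-0.3509, 0.9339, 0.0683] o=[-0.2244, 1.2195, -0.2717] → [-0.1174, -0.0464, 0.0311, -0.3509, 0.9339, 0.0683]
J6: z=[-0.9030, -0.3568, 0.2394] o=[-0.2566, 1.2166, -0.3976] → [-0.1785, -0.0161, -0.6973, -0.9030, -0.3568, 0.2394]
q̇ = J⁺·V = [0.4890, -0.8960, 0.4130, 0.7110, -0.4600, 0.8460]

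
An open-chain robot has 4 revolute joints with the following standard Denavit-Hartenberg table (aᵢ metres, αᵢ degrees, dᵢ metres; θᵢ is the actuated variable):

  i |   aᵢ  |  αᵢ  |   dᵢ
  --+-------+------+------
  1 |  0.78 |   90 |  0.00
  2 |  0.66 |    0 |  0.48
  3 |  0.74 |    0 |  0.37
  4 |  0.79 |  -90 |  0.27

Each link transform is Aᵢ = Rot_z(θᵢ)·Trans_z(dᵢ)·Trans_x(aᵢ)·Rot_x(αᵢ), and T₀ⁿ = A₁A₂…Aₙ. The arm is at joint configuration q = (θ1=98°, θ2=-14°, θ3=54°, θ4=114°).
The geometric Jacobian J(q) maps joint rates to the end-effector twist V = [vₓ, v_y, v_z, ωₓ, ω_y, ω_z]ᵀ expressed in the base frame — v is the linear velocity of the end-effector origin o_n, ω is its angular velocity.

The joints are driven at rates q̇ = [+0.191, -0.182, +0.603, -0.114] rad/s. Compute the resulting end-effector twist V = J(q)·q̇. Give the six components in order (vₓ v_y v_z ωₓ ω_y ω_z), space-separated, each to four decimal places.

-0.2246 -0.1545 -0.0959 0.3040 0.0427 0.1910

o_n = [0.9313, 1.4207, 0.6623]
J₁: ẑ×o_n = [-1.4207, 0.9313, 0.0000], ω = ẑ
J2: z=[0.9903, 0.1392, 0.0000] o=[-0.1086, 0.7724, 0.0000] → [0.0922, -0.6559, 0.4972, 0.9903, 0.1392, 0.0000]
J3: z=[0.9903, 0.1392, 0.0000] o=[0.2776, 1.4734, -0.1597] → [0.1144, -0.8140, -0.1432, 0.9903, 0.1392, 0.0000]
J4: z=[0.9903, 0.1392, 0.0000] o=[0.5652, 2.0862, 0.3160] → [0.0482, -0.3429, -0.7100, 0.9903, 0.1392, 0.0000]
V = J·q̇ = [-0.2246, -0.1545, -0.0959, 0.3040, 0.0427, 0.1910]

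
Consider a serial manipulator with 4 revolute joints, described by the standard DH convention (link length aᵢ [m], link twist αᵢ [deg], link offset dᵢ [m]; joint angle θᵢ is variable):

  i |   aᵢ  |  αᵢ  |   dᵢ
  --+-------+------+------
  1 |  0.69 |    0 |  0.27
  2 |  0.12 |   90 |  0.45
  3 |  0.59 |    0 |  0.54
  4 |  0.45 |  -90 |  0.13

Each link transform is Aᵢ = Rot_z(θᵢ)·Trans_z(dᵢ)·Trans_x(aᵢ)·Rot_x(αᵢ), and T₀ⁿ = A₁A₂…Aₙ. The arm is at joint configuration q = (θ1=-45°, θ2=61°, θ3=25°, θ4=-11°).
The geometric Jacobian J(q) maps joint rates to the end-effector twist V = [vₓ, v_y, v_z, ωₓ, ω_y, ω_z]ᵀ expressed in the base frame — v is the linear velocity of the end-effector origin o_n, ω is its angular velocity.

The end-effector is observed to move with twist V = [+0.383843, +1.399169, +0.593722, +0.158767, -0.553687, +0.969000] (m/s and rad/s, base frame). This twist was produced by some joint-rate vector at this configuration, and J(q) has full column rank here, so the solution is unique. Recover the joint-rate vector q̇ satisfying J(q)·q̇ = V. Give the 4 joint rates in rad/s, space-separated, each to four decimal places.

0.5430 0.4260 0.6400 -0.0640

o_n = [1.7217, -0.8311, 1.0782]
J₁: ẑ×o_n = [0.8311, 1.7217, -0.0000], ω = ẑ
J2: z=[0.0000, 0.0000, 1.0000] o=[0.4879, -0.4879, 0.2700] → [0.3432, 1.2338, -0.0000, 0.0000, 0.0000, 1.0000]
J3: z=[0.2756, -0.9613, 0.0000] o=[0.6033, -0.4548, 0.7200] → [-0.3443, -0.0987, 0.9714, 0.2756, -0.9613, 0.0000]
J4: z=[0.2756, -0.9613, 0.0000] o=[1.2661, -0.8265, 0.9693] → [-0.1046, -0.0300, 0.4366, 0.2756, -0.9613, 0.0000]
q̇ = J⁺·V = [0.5430, 0.4260, 0.6400, -0.0640]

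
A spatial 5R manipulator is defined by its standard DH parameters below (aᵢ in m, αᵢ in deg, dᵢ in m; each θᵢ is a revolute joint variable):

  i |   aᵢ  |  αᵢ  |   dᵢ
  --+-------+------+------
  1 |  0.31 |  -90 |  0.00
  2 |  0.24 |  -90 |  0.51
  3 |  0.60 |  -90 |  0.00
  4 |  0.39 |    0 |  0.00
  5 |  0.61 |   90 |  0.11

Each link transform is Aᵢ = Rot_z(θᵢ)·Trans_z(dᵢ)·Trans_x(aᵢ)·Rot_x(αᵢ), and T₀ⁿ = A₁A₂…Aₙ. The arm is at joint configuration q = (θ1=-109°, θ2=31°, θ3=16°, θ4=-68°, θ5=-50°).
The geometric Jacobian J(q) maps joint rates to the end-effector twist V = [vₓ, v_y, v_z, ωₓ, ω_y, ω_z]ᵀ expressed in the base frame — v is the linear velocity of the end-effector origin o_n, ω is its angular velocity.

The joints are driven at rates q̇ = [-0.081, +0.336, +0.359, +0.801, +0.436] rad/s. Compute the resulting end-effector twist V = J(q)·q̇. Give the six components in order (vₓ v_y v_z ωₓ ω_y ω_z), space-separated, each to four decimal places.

-0.4994 -0.0865 -0.6655 -0.6513 0.7289 -0.2131

o_n = [0.1306, -0.4732, -1.1072]
J₁: ẑ×o_n = [0.4732, 0.1306, -0.0000], ω = ẑ
J2: z=[0.9455, -0.3256, 0.0000] o=[-0.1009, -0.2931, 0.0000] → [0.3605, 1.0469, -0.0949, 0.9455, -0.3256, 0.0000]
J3: z=[0.1677, 0.4870, -0.8572] o=[0.3143, -0.6537, -0.1236] → [-0.3243, 0.3224, 0.1197, 0.1677, 0.4870, -0.8572]
J4: z=[-0.8320, 0.5364, 0.1420] o=[-0.0030, -1.0673, -0.4207] → [-0.4526, -0.5522, -0.5659, -0.8320, 0.5364, 0.1420]
J5: z=[-0.8320, 0.5364, 0.1420] o=[-0.0196, -0.9919, -0.8029] → [-0.2368, -0.2318, -0.5121, -0.8320, 0.5364, 0.1420]
V = J·q̇ = [-0.4994, -0.0865, -0.6655, -0.6513, 0.7289, -0.2131]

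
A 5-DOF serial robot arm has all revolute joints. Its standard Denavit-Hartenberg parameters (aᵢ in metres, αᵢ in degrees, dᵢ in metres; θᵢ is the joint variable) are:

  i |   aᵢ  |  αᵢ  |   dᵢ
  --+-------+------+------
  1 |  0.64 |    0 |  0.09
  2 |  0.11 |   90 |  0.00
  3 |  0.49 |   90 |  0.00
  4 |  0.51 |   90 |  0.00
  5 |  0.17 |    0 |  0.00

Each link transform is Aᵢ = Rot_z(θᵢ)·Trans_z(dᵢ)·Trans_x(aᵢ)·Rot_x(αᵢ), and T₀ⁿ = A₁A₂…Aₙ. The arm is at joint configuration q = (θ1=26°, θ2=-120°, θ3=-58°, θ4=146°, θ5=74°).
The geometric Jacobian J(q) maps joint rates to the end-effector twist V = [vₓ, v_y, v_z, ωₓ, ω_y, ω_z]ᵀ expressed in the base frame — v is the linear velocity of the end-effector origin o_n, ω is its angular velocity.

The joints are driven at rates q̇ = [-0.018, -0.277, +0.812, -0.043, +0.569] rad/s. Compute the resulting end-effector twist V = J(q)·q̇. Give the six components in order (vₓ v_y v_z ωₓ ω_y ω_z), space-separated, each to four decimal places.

0.0395 -0.0361 -0.1912 -1.2949 -0.1150 -0.5420

o_n = [0.2655, 0.3158, -0.0206]
J₁: ẑ×o_n = [-0.3158, 0.2655, 0.0000], ω = ẑ
J2: z=[0.0000, 0.0000, 1.0000] o=[0.5752, 0.2806, 0.0900] → [-0.0353, -0.3097, 0.0000, 0.0000, 0.0000, 1.0000]
J3: z=[-0.9976, 0.0698, 0.0000] o=[0.5676, 0.1708, 0.0900] → [-0.0077, -0.1104, -0.1236, -0.9976, 0.0698, 0.0000]
J4: z=[0.0592, 0.8460, -0.5299] o=[0.5494, -0.0882, -0.3255] → [0.4720, 0.1324, 0.2641, 0.0592, 0.8460, -0.5299]
J5: z=[-0.8477, -0.2378, -0.4742] o=[0.2806, 0.1552, 0.0330] → [0.0889, -0.0383, -0.1397, -0.8477, -0.2378, -0.4742]
V = J·q̇ = [0.0395, -0.0361, -0.1912, -1.2949, -0.1150, -0.5420]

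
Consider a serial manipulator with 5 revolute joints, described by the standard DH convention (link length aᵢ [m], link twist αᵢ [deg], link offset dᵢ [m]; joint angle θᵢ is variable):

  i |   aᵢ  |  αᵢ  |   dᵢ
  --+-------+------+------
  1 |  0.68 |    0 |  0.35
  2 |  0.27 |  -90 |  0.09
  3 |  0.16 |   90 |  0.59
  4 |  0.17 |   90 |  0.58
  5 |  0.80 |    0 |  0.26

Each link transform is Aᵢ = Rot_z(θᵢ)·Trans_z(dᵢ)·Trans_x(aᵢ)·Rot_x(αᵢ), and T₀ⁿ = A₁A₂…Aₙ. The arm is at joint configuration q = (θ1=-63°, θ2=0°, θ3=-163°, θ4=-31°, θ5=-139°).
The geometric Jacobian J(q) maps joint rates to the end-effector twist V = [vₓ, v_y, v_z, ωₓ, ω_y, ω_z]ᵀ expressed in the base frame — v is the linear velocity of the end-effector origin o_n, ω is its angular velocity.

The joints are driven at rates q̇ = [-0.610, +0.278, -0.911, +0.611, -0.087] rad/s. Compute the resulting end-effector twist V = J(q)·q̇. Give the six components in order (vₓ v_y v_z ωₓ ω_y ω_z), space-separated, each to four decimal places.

o_n = [1.1002, -0.8586, 0.2862]
J₁: ẑ×o_n = [0.8586, 1.1002, -0.0000], ω = ẑ
J2: z=[0.0000, 0.0000, 1.0000] o=[0.3087, -0.6059, 0.3500] → [0.2527, 0.7915, -0.0000, 0.0000, 0.0000, 1.0000]
J3: z=[0.8910, 0.4540, 0.0000] o=[0.4313, -0.8465, 0.4400] → [-0.0698, 0.1371, -0.3145, 0.8910, 0.4540, 0.0000]
J4: z=[-0.1327, 0.2605, -0.9563] o=[0.8875, -0.4423, 0.4868] → [-0.4504, -0.2301, -0.0002, -0.1327, 0.2605, -0.9563]
J5: z=[-0.5401, -0.8280, -0.1506] o=[0.6693, -0.2068, -0.0253] → [-0.3560, 0.1033, 0.7089, -0.5401, -0.8280, -0.1506]
V = J·q̇ = [-0.6341, -0.7255, 0.2247, -0.8458, -0.1824, -0.9032]

-0.6341 -0.7255 0.2247 -0.8458 -0.1824 -0.9032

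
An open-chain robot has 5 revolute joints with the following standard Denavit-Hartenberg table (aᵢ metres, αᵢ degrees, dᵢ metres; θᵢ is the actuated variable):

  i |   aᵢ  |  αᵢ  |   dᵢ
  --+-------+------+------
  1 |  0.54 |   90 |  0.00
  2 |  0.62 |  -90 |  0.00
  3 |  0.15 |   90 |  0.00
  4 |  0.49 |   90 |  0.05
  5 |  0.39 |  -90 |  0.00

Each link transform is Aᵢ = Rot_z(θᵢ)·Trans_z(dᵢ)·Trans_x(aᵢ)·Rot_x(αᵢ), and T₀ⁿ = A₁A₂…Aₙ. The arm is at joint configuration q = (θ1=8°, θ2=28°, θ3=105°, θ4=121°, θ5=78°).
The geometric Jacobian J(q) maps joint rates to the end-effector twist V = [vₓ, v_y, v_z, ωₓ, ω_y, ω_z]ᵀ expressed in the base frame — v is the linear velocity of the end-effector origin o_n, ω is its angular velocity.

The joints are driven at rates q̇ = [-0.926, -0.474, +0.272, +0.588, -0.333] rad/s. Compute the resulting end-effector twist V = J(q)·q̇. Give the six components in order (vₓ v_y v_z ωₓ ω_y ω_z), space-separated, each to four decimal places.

o_n = [1.2501, 0.1479, 0.9365]
J₁: ẑ×o_n = [-0.1479, 1.2501, 0.0000], ω = ẑ
J2: z=[0.1392, -0.9903, 0.0000] o=[0.5347, 0.0752, 0.0000] → [-0.9274, -0.1303, 0.7185, 0.1392, -0.9903, 0.0000]
J3: z=[-0.4649, -0.0653, 0.8829] o=[1.0768, 0.1513, 0.2911] → [-0.0391, 0.4530, 0.0129, -0.4649, -0.0653, 0.8829]
J4: z=[0.8085, 0.3750, 0.4535] o=[1.0227, 0.2900, 0.2728] → [0.3133, -0.4334, -0.2002, 0.8085, 0.3750, 0.4535]
J5: z=[-0.5486, 0.7590, 0.3506] o=[0.9589, 0.0480, 0.6970] → [0.1467, 0.2335, -0.2758, -0.5486, 0.7590, 0.3506]
V = J·q̇ = [0.7012, -1.3052, -0.3630, 0.4657, 0.4194, -0.5359]

0.7012 -1.3052 -0.3630 0.4657 0.4194 -0.5359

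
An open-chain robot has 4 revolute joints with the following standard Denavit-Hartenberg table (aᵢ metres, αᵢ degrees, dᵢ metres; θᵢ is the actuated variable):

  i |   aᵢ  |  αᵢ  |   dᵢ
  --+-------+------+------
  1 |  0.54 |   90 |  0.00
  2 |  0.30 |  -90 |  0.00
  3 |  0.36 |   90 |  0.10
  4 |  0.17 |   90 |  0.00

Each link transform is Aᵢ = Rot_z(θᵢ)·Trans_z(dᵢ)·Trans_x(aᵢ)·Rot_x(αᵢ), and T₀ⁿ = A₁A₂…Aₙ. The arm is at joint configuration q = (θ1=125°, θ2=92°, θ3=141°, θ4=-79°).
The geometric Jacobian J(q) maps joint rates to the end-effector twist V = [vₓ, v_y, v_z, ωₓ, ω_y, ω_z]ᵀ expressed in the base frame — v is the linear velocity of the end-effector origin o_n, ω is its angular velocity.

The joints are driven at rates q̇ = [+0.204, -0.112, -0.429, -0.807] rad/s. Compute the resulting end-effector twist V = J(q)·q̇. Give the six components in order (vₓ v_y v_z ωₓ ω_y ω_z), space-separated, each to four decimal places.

o_n = [-0.5505, 0.3556, -0.0026]
J₁: ẑ×o_n = [-0.3556, -0.5505, 0.0000], ω = ẑ
J2: z=[0.8192, 0.5736, 0.0000] o=[-0.3097, 0.4423, 0.0000] → [-0.0015, 0.0022, 0.0670, 0.8192, 0.5736, 0.0000]
J3: z=[0.5732, -0.8187, -0.0349] o=[-0.3037, 0.4338, 0.2998] → [0.2449, 0.1820, -0.2468, 0.5732, -0.8187, -0.0349]
J4: z=[-0.6240, -0.4637, 0.6289] o=[-0.4376, 0.2300, 0.0167] → [-0.0700, -0.0831, -0.1307, -0.6240, -0.4637, 0.6289]
V = J·q̇ = [-0.1209, -0.1236, 0.2039, 0.1659, 0.6612, -0.2886]

-0.1209 -0.1236 0.2039 0.1659 0.6612 -0.2886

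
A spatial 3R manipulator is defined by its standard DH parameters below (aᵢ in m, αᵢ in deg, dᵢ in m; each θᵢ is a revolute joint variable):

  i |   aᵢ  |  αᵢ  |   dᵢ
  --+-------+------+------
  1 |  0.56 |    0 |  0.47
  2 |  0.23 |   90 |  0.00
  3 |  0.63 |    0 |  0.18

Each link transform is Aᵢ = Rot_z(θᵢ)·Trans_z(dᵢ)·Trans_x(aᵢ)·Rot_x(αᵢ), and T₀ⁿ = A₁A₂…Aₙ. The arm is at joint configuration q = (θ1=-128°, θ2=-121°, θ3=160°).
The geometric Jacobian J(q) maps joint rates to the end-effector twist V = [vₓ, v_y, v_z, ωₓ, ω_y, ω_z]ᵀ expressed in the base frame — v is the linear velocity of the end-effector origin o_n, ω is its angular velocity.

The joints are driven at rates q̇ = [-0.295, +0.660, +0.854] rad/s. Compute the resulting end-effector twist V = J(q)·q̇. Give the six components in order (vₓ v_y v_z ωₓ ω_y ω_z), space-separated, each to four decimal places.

o_n = [-0.0470, -0.7147, 0.6855]
J₁: ẑ×o_n = [0.7147, -0.0470, 0.0000], ω = ẑ
J2: z=[0.0000, 0.0000, 1.0000] o=[-0.3448, -0.4413, 0.4700] → [0.2735, 0.2978, -0.0000, 0.0000, 0.0000, 1.0000]
J3: z=[0.9336, 0.3584, 0.0000] o=[-0.4272, -0.2266, 0.4700] → [0.0772, -0.2012, -0.5920, 0.9336, 0.3584, 0.0000]
V = J·q̇ = [0.0356, 0.0386, -0.5056, 0.7973, 0.3060, 0.3650]

0.0356 0.0386 -0.5056 0.7973 0.3060 0.3650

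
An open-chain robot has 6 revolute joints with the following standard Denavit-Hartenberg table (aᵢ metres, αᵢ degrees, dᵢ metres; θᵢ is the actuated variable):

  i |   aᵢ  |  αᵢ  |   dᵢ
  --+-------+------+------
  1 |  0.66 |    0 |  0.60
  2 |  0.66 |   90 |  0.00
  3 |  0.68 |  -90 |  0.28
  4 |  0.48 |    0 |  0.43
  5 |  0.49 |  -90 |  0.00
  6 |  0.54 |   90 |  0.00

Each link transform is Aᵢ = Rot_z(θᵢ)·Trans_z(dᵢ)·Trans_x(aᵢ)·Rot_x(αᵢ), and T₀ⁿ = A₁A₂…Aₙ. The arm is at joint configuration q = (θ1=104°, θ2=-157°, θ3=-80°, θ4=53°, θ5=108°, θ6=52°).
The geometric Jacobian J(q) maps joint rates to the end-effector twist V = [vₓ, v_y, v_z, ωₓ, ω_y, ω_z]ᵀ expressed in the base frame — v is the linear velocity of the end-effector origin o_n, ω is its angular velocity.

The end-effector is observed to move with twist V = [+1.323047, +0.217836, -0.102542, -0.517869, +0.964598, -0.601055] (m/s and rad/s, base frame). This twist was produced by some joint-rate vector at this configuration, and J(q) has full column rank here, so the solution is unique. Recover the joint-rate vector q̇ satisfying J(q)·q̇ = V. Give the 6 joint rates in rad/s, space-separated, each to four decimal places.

-0.7130 0.5520 0.5460 -0.4350 -0.7070 -0.7540

o_n = [0.5565, 0.3066, 0.4125]
J₁: ẑ×o_n = [-0.3066, 0.5565, 0.0000], ω = ẑ
J2: z=[0.0000, 0.0000, 1.0000] o=[-0.1597, 0.6404, 0.6000] → [0.3338, 0.7162, -0.0000, 0.0000, 0.0000, 1.0000]
J3: z=[-0.7986, -0.6018, 0.0000] o=[0.2375, 0.1133, 0.6000] → [0.1129, -0.1498, 0.0376, -0.7986, -0.6018, 0.0000]
J4: z=[0.5927, -0.7865, 0.1736] o=[0.0850, -0.1495, -0.0697] → [-0.4584, -0.2039, 0.6412, 0.5927, -0.7865, 0.1736]
J5: z=[0.5927, -0.7865, 0.1736] o=[0.6762, -0.2971, -0.2795] → [-0.6490, -0.4309, 0.2637, 0.5927, -0.7865, 0.1736]
J6: z=[-0.7891, -0.5239, 0.3206] o=[0.7552, -0.1368, 0.1768] → [-0.2656, 0.1223, -0.4540, -0.7891, -0.5239, 0.3206]
q̇ = J⁺·V = [-0.7130, 0.5520, 0.5460, -0.4350, -0.7070, -0.7540]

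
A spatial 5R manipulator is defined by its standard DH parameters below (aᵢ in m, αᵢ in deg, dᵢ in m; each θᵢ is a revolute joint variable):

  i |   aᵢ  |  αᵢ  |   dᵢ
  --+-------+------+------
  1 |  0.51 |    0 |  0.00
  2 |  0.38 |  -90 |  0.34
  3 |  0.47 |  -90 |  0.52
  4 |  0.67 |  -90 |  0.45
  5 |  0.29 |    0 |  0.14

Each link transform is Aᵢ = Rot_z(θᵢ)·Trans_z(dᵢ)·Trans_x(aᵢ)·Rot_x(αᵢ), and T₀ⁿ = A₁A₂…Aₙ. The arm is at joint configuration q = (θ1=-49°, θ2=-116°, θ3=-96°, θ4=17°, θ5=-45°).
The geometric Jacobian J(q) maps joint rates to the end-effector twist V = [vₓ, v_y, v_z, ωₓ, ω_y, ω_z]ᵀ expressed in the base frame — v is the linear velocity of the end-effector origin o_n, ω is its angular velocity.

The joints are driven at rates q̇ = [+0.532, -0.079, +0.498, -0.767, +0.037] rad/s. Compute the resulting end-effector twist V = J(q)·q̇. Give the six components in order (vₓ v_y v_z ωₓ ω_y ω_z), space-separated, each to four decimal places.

-0.0757 -0.9485 0.0452 0.8554 -0.2497 0.3621

o_n = [-0.5002, -0.7435, 1.6674]
J₁: ẑ×o_n = [0.7435, -0.5002, 0.0000], ω = ẑ
J2: z=[0.0000, 0.0000, 1.0000] o=[0.3346, -0.3849, 0.0000] → [0.3586, -0.8348, 0.0000, 0.0000, 0.0000, 1.0000]
J3: z=[0.2588, -0.9659, 0.0000] o=[-0.0325, -0.4833, 0.3400] → [-1.2822, -0.3436, -0.5192, 0.2588, -0.9659, 0.0000]
J4: z=[-0.9606, -0.2574, 0.1045] o=[0.1496, -0.9728, 0.8074] → [-0.2453, 0.7582, -0.3876, -0.9606, -0.2574, 0.1045]
J5: z=[-0.2770, 0.9158, -0.2908] o=[-0.2687, -0.8821, 1.4917] → [0.2013, 0.1160, 0.1736, -0.2770, 0.9158, -0.2908]
V = J·q̇ = [-0.0757, -0.9485, 0.0452, 0.8554, -0.2497, 0.3621]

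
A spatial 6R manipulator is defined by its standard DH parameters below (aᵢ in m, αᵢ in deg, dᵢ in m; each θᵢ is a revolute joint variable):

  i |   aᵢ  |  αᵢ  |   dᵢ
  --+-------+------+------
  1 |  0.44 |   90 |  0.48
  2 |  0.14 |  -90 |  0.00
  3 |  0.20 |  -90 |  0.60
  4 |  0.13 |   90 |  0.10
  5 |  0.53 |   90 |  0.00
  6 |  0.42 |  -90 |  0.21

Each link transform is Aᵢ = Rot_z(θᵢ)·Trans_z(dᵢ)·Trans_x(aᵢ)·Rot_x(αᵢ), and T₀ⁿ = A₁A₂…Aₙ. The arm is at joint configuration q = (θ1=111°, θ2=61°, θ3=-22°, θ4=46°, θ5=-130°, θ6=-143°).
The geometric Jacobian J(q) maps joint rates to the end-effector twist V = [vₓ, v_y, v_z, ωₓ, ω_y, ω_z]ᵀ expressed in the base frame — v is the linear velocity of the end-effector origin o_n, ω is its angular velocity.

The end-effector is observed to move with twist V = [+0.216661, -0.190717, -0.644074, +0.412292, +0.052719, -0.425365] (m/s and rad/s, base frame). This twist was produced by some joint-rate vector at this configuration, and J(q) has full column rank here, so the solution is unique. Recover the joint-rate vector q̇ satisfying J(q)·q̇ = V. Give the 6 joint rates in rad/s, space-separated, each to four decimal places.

-0.5820 0.8290 -0.5520 -0.0480 0.4410 0.7400

o_n = [-0.1108, -0.0279, 0.8176]
J₁: ẑ×o_n = [0.0279, -0.1108, 0.0000], ω = ẑ
J2: z=[0.9336, 0.3584, 0.0000] o=[-0.1577, 0.4108, 0.4800] → [0.1210, -0.3152, -0.4264, 0.9336, 0.3584, 0.0000]
J3: z=[0.3134, -0.8165, 0.4848] o=[-0.1820, 0.4741, 0.6024] → [0.0677, -0.0329, -0.0992, 0.3134, -0.8165, 0.4848]
J4: z=[-0.9307, -0.1627, 0.3276] o=[0.0438, 0.0950, 1.0555] → [0.0790, -0.2720, 0.0892, -0.9307, -0.1627, 0.3276]
J5: z=[0.3534, -0.1688, 0.9201] o=[-0.0616, 0.2051, 1.1162] → [0.2648, 0.0602, -0.0907, 0.3534, -0.1688, 0.9201]
J6: z=[-0.5259, -0.8493, 0.0462] o=[0.3485, -0.0600, 0.9101] → [0.0770, -0.0698, -0.4069, -0.5259, -0.8493, 0.0462]
q̇ = J⁺·V = [-0.5820, 0.8290, -0.5520, -0.0480, 0.4410, 0.7400]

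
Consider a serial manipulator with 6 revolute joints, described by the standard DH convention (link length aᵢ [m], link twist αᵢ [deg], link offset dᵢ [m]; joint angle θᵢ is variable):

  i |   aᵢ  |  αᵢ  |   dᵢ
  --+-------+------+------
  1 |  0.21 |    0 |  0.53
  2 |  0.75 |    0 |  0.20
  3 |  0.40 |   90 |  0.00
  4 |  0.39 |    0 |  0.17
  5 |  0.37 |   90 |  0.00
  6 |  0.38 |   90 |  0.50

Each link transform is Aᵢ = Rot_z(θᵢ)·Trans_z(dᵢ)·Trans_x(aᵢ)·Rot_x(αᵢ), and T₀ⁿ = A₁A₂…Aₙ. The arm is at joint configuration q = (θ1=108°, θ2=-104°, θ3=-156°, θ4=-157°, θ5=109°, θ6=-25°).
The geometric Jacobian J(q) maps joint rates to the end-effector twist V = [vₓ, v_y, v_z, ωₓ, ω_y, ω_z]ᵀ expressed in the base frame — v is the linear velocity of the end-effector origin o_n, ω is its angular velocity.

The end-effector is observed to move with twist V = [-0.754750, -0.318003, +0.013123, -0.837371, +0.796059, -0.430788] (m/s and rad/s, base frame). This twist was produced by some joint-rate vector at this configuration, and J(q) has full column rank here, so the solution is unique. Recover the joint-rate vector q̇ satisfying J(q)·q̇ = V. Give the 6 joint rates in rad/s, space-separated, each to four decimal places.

o_n = [0.5487, 0.1911, -0.2879]
J₁: ẑ×o_n = [-0.1911, 0.5487, 0.0000], ω = ẑ
J2: z=[0.0000, 0.0000, 1.0000] o=[-0.0649, 0.1997, 0.5300] → [0.0086, 0.6136, -0.0000, 0.0000, 0.0000, 1.0000]
J3: z=[0.0000, 0.0000, 1.0000] o=[0.6833, 0.2520, 0.7300] → [0.0609, -0.1346, 0.0000, 0.0000, 0.0000, 1.0000]
J4: z=[-0.4695, 0.8829, 0.0000] o=[0.3301, 0.0643, 0.7300] → [-0.8987, -0.4779, -0.2525, -0.4695, 0.8829, 0.0000]
J5: z=[-0.4695, 0.8829, 0.0000] o=[0.5673, 0.3829, 0.5776] → [-0.7642, -0.4063, 0.1065, -0.4695, 0.8829, 0.0000]
J6: z=[0.6562, 0.3489, -0.6691] o=[0.3487, 0.2667, 0.3027] → [-0.2566, 0.2536, -0.1193, 0.6562, 0.3489, -0.6691]
q̇ = J⁺·V = [-0.3740, 0.5850, -0.9710, 0.4520, 0.6440, -0.4920]

-0.3740 0.5850 -0.9710 0.4520 0.6440 -0.4920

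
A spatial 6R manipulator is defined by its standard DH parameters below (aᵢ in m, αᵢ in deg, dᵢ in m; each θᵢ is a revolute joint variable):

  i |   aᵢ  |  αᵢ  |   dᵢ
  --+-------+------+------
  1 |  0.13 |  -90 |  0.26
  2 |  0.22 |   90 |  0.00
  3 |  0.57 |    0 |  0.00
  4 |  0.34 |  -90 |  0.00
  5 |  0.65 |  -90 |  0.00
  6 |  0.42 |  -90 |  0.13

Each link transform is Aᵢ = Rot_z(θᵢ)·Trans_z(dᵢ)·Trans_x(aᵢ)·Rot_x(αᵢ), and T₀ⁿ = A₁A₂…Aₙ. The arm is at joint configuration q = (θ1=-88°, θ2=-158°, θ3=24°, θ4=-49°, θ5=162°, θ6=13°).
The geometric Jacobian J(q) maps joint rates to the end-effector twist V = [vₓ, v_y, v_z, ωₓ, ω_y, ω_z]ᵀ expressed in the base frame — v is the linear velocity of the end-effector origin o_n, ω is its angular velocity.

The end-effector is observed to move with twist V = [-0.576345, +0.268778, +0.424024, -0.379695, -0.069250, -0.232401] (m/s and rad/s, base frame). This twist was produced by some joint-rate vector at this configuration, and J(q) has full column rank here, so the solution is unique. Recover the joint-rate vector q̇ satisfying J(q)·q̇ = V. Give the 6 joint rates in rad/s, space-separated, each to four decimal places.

0.7560 -0.1120 -0.4650 0.5340 -0.4230 0.8690

o_n = [0.4502, -0.1355, 0.4711]
J₁: ẑ×o_n = [0.1355, 0.4502, -0.0000], ω = ẑ
J2: z=[0.9994, 0.0349, 0.0000] o=[0.0045, -0.1299, 0.2600] → [0.0074, -0.2110, -0.0211, 0.9994, 0.0349, 0.0000]
J3: z=[-0.0131, 0.3744, -0.9272] o=[-0.0026, 0.0739, 0.3424] → [-0.1460, -0.4182, -0.1668, -0.0131, 0.3744, -0.9272]
J4: z=[-0.0131, 0.3744, -0.9272] o=[0.2123, 0.5645, 0.5375] → [-0.6739, -0.2215, -0.0799, -0.0131, 0.3744, -0.9272]
J5: z=[0.8921, 0.4232, 0.1583] o=[0.0587, 0.8451, 0.6529] → [0.0783, 0.2241, -1.0404, 0.8921, 0.4232, 0.1583]
J6: z=[0.1271, 0.1011, -0.9867] o=[0.3405, 0.2598, 0.6293] → [-0.4060, -0.0881, -0.0614, 0.1271, 0.1011, -0.9867]
q̇ = J⁺·V = [0.7560, -0.1120, -0.4650, 0.5340, -0.4230, 0.8690]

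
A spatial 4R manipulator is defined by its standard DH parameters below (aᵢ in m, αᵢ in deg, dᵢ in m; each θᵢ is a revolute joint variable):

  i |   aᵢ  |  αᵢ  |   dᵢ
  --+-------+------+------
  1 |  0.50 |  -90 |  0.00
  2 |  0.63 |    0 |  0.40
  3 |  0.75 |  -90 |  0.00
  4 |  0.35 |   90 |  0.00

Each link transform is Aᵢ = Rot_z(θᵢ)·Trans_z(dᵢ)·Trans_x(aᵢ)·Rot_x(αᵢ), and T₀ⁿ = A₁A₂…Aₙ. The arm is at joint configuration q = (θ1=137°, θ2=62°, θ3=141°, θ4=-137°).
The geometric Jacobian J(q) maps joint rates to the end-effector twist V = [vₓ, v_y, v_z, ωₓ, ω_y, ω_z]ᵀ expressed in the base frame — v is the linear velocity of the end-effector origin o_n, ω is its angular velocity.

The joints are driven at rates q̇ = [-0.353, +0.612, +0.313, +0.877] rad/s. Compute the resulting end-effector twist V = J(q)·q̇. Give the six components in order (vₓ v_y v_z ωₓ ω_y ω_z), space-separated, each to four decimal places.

0.0234 -0.1642 0.3214 -0.8815 -0.4428 0.4543

o_n = [-0.6850, -0.2345, -0.3632]
J₁: ẑ×o_n = [0.2345, -0.6850, 0.0000], ω = ẑ
J2: z=[-0.6820, -0.7314, 0.0000] o=[-0.3657, 0.3410, 0.0000] → [0.2656, -0.2477, 0.1590, -0.6820, -0.7314, 0.0000]
J3: z=[-0.6820, -0.7314, 0.0000] o=[-0.8548, 0.2502, -0.5563] → [-0.1412, 0.1316, 0.4548, -0.6820, -0.7314, 0.0000]
J4: z=[-0.2858, 0.2665, 0.9205] o=[-0.3499, -0.2207, -0.2632] → [-0.0139, -0.3371, 0.0933, -0.2858, 0.2665, 0.9205]
V = J·q̇ = [0.0234, -0.1642, 0.3214, -0.8815, -0.4428, 0.4543]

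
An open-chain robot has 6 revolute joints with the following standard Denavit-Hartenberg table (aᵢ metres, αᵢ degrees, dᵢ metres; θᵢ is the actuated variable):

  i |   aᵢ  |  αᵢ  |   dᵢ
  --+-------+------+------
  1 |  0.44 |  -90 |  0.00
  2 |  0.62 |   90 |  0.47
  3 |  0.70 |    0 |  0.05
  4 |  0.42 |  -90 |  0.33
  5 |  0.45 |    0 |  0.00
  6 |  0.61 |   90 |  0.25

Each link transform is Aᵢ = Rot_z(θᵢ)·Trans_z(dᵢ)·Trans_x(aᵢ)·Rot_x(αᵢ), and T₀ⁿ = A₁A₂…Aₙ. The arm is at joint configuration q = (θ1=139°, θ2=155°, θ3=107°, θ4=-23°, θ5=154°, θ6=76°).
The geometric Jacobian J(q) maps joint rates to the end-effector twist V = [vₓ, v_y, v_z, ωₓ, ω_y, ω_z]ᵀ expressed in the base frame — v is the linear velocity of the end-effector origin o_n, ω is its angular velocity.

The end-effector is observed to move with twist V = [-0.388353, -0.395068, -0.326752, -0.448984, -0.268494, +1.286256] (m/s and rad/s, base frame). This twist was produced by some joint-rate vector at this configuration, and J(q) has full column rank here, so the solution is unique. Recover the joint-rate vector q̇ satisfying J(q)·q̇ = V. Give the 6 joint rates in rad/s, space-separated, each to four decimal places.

o_n = [-0.9713, -0.2038, -0.6429]
J₁: ẑ×o_n = [0.2038, -0.9713, 0.0000], ω = ẑ
J2: z=[-0.6561, -0.7547, 0.0000] o=[-0.3321, 0.2887, 0.0000] → [0.4852, -0.4218, -0.1593, -0.6561, -0.7547, 0.0000]
J3: z=[-0.3190, 0.2773, -0.9063] o=[-0.2163, -0.4347, -0.2620] → [0.1036, 0.5627, 0.1357, -0.3190, 0.2773, -0.9063]
J4: z=[-0.3190, 0.2773, -0.9063] o=[-0.8115, -0.8044, -0.2208] → [0.4272, 0.0102, -0.1472, -0.3190, 0.2773, -0.9063]
J5: z=[-0.7488, 0.5124, 0.4203] o=[-1.1607, -1.0542, -0.5385] → [-0.4109, 0.0014, -0.7339, -0.7488, 0.5124, 0.4203]
J6: z=[-0.7488, 0.5124, 0.4203] o=[-0.8628, -0.7802, -0.3418] → [-0.3965, -0.2711, -0.3760, -0.7488, 0.5124, 0.4203]
q̇ = J⁺·V = [0.2350, 0.4350, 0.0810, -0.9650, 0.5220, 0.0730]

0.2350 0.4350 0.0810 -0.9650 0.5220 0.0730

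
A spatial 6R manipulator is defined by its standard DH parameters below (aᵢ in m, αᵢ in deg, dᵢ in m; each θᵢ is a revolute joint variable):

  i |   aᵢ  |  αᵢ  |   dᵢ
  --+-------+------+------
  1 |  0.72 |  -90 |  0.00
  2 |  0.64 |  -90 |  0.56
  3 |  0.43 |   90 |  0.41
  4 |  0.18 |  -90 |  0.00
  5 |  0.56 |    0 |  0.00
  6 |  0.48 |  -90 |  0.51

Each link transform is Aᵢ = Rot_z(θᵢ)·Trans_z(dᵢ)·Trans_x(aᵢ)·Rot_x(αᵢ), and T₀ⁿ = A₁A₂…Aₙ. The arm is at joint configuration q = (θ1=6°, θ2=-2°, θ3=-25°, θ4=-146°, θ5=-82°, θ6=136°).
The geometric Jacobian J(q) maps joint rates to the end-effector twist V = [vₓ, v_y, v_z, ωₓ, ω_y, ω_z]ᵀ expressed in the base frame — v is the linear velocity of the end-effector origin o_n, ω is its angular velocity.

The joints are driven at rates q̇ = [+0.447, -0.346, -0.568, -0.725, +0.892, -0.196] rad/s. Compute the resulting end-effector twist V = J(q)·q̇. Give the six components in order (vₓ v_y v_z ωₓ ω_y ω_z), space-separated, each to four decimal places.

-1.1872 0.1124 0.2608 0.7030 -0.7693 1.6143

o_n = [1.4262, 0.9781, 0.3430]
J₁: ẑ×o_n = [-0.9781, 1.4262, 0.0000], ω = ẑ
J2: z=[-0.1045, 0.9945, 0.0000] o=[0.7161, 0.0753, 0.0000] → [0.3411, 0.0358, -0.8007, -0.1045, 0.9945, 0.0000]
J3: z=[0.0347, 0.0036, -0.9994] o=[1.2936, 0.6991, 0.0223] → [0.2801, -0.1437, 0.0092, 0.0347, 0.0036, -0.9994]
J4: z=[-0.5148, 0.8572, -0.0147] o=[1.6762, 0.9220, -0.3738] → [0.6152, 0.3727, 0.1854, -0.5148, 0.8572, -0.0147]
J5: z=[0.4502, 0.2849, 0.8462] o=[1.5449, 0.8448, -0.2779] → [0.0641, -0.3800, 0.0938, 0.4502, 0.2849, 0.8462]
J6: z=[0.4502, 0.2849, 0.8462] o=[1.2025, 1.2867, -0.2446] → [0.4286, -0.0753, -0.2027, 0.4502, 0.2849, 0.8462]
V = J·q̇ = [-1.1872, 0.1124, 0.2608, 0.7030, -0.7693, 1.6143]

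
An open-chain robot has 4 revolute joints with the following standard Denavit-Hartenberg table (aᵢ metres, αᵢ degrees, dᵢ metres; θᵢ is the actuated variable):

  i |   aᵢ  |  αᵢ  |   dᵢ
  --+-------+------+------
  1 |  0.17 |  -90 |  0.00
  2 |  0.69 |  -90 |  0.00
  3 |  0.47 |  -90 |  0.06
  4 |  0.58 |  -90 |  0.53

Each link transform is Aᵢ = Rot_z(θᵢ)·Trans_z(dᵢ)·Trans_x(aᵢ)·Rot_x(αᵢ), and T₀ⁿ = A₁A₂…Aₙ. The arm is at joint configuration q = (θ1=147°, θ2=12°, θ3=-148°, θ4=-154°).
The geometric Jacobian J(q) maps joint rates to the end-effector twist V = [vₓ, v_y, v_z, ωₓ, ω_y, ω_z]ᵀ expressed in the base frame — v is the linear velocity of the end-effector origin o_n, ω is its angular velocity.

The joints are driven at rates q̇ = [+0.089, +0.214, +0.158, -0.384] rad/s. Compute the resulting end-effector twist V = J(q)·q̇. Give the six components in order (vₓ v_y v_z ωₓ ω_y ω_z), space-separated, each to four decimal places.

o_n = [-1.1499, 0.2432, -0.5183]
J₁: ẑ×o_n = [-0.2432, -1.1499, 0.0000], ω = ẑ
J2: z=[-0.5446, -0.8387, 0.0000] o=[-0.1426, 0.0926, 0.0000] → [0.4347, -0.2823, -0.9269, -0.5446, -0.8387, 0.0000]
J3: z=[0.1744, -0.1132, -0.9781] o=[-0.7086, 0.4602, -0.1435] → [-0.1698, 0.4970, -0.0878, 0.1744, -0.1132, -0.9781]
J4: z=[-0.8966, -0.4289, -0.1102] o=[-0.5068, 0.0322, -0.1193] → [0.1944, -0.2869, -0.4651, -0.8966, -0.4289, -0.1102]
V = J·q̇ = [-0.0301, 0.0259, -0.0336, 0.2553, -0.0327, -0.0232]

-0.0301 0.0259 -0.0336 0.2553 -0.0327 -0.0232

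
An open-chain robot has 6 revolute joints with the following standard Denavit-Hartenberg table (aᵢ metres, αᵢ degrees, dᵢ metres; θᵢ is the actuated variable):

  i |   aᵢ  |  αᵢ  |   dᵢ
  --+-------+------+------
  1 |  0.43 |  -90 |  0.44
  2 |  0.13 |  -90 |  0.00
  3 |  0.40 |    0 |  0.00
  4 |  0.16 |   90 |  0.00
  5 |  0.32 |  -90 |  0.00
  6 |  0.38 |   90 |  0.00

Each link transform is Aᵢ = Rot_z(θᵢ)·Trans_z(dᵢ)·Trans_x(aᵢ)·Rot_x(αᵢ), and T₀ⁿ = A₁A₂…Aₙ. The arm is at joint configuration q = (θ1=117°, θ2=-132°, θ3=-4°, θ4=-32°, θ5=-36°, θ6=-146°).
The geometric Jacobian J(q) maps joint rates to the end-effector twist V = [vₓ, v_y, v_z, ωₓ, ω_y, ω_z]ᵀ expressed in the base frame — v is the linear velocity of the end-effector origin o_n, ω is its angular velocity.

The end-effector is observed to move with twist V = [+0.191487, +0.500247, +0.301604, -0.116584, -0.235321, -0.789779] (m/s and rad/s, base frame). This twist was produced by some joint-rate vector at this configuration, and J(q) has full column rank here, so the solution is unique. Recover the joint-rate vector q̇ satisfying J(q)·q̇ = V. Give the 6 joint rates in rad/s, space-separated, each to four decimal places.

-0.4270 0.5640 0.4030 -0.2930 -0.1890 -0.5800

o_n = [-0.2951, -0.0733, 0.8370]
J₁: ẑ×o_n = [0.0733, -0.2951, 0.0000], ω = ẑ
J2: z=[-0.8910, -0.4540, 0.0000] o=[-0.1952, 0.3831, 0.4400] → [-0.1802, 0.3537, 0.3614, -0.8910, -0.4540, 0.0000]
J3: z=[-0.3374, 0.6621, 0.6691] o=[-0.1557, 0.3056, 0.5366] → [0.4525, 0.0081, 0.2201, -0.3374, 0.6621, 0.6691]
J4: z=[-0.3374, 0.6621, 0.6691] o=[-0.0594, 0.0551, 0.8331] → [0.0885, -0.1564, 0.1994, -0.3374, 0.6621, 0.6691]
J5: z=[-0.8994, -0.0168, -0.4368] o=[-0.1038, -0.0648, 0.9293] → [-0.0022, 0.0005, 0.0044, -0.8994, -0.0168, -0.4368]
J6: z=[-0.4363, 0.0953, 0.8947] o=[-0.1123, -0.3833, 0.9591] → [-0.2890, -0.2168, -0.1178, -0.4363, 0.0953, 0.8947]
q̇ = J⁺·V = [-0.4270, 0.5640, 0.4030, -0.2930, -0.1890, -0.5800]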